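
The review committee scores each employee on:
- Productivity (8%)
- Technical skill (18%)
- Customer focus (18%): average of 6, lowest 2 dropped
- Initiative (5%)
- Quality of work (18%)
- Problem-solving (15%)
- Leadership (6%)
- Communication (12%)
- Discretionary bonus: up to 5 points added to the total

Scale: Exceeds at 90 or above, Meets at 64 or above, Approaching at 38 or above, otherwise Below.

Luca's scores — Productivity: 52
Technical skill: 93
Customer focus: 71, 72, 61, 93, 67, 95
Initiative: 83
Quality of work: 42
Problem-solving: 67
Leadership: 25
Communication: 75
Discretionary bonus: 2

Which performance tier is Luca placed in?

Meets

Customer focus: drop 61, 67 → average of remaining 4 = 331/4 = 82.75
Weighted total:
  Productivity 52 × 0.08 = 4.16
  Technical skill 93 × 0.18 = 16.74
  Customer focus 82.75 × 0.18 = 14.895
  Initiative 83 × 0.05 = 4.15
  Quality of work 42 × 0.18 = 7.56
  Problem-solving 67 × 0.15 = 10.05
  Leadership 25 × 0.06 = 1.5
  Communication 75 × 0.12 = 9
Sum = 68.055
Discretionary bonus: 68.055 + 2 = 70.055
70.055 is ≥ 64 and < 90 → Meets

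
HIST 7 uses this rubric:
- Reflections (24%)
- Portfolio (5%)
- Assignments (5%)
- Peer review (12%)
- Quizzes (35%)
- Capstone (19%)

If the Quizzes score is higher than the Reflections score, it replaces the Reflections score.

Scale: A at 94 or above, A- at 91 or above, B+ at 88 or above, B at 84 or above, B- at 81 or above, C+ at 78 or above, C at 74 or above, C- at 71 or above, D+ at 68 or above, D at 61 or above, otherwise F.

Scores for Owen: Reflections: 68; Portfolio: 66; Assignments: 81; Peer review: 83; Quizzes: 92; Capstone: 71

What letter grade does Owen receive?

Quizzes (92) > Reflections (68), so Reflections counts as 92.
Weighted total:
  Reflections 92 × 0.24 = 22.08
  Portfolio 66 × 0.05 = 3.3
  Assignments 81 × 0.05 = 4.05
  Peer review 83 × 0.12 = 9.96
  Quizzes 92 × 0.35 = 32.2
  Capstone 71 × 0.19 = 13.49
Sum = 85.08
85.08 is ≥ 84 and < 88 → B

B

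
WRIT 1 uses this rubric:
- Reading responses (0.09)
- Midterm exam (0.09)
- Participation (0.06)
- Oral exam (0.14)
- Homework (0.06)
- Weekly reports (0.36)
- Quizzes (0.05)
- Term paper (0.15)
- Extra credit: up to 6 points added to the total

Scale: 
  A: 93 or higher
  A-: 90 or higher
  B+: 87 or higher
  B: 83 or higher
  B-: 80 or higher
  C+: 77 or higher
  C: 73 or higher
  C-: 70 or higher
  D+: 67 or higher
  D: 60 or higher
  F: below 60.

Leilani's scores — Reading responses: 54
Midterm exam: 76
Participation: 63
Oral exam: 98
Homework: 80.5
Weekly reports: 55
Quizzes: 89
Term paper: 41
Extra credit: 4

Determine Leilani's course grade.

D+

Weighted total:
  Reading responses 54 × 0.09 = 4.86
  Midterm exam 76 × 0.09 = 6.84
  Participation 63 × 0.06 = 3.78
  Oral exam 98 × 0.14 = 13.72
  Homework 80.5 × 0.06 = 4.83
  Weekly reports 55 × 0.36 = 19.8
  Quizzes 89 × 0.05 = 4.45
  Term paper 41 × 0.15 = 6.15
Sum = 64.43
Extra credit: 64.43 + 4 = 68.43
68.43 is ≥ 67 and < 70 → D+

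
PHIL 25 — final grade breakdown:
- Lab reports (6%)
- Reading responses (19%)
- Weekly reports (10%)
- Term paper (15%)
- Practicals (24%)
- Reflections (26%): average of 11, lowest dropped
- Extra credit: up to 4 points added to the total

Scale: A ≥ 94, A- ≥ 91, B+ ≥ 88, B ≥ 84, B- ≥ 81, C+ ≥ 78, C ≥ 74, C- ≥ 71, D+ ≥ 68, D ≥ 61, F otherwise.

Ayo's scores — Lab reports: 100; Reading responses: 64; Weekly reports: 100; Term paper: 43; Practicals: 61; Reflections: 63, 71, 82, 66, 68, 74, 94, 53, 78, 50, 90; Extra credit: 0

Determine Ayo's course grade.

D+

Reflections: drop 50 → average of remaining 10 = 739/10 = 73.9
Weighted total:
  Lab reports 100 × 0.06 = 6
  Reading responses 64 × 0.19 = 12.16
  Weekly reports 100 × 0.1 = 10
  Term paper 43 × 0.15 = 6.45
  Practicals 61 × 0.24 = 14.64
  Reflections 73.9 × 0.26 = 19.214
Sum = 68.464
Extra credit: 68.464 + 0 = 68.464
68.464 is ≥ 68 and < 71 → D+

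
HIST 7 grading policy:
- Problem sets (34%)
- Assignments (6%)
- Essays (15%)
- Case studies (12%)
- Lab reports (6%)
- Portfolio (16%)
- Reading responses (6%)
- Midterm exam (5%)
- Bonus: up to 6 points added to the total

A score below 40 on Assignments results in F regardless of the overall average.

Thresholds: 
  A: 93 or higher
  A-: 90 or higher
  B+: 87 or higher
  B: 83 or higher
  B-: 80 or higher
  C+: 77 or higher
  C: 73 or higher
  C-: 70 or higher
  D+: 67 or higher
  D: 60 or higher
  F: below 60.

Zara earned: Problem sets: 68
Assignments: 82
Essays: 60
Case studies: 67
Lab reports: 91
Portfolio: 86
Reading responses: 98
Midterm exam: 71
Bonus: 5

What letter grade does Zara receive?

C+

Assignments score 82 ≥ 40: minimum met.
Weighted total:
  Problem sets 68 × 0.34 = 23.12
  Assignments 82 × 0.06 = 4.92
  Essays 60 × 0.15 = 9
  Case studies 67 × 0.12 = 8.04
  Lab reports 91 × 0.06 = 5.46
  Portfolio 86 × 0.16 = 13.76
  Reading responses 98 × 0.06 = 5.88
  Midterm exam 71 × 0.05 = 3.55
Sum = 73.73
Bonus: 73.73 + 5 = 78.73
78.73 is ≥ 77 and < 80 → C+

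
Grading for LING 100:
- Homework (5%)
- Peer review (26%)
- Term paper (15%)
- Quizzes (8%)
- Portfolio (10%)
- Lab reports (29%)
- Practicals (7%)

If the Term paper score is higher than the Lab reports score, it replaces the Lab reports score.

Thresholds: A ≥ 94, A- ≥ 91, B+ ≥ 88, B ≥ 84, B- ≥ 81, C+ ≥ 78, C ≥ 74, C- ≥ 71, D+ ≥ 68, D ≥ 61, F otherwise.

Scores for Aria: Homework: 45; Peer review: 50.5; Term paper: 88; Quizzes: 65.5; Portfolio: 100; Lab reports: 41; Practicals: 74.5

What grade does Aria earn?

Term paper (88) > Lab reports (41), so Lab reports counts as 88.
Weighted total:
  Homework 45 × 0.05 = 2.25
  Peer review 50.5 × 0.26 = 13.13
  Term paper 88 × 0.15 = 13.2
  Quizzes 65.5 × 0.08 = 5.24
  Portfolio 100 × 0.1 = 10
  Lab reports 88 × 0.29 = 25.52
  Practicals 74.5 × 0.07 = 5.215
Sum = 74.555
74.555 is ≥ 74 and < 78 → C

C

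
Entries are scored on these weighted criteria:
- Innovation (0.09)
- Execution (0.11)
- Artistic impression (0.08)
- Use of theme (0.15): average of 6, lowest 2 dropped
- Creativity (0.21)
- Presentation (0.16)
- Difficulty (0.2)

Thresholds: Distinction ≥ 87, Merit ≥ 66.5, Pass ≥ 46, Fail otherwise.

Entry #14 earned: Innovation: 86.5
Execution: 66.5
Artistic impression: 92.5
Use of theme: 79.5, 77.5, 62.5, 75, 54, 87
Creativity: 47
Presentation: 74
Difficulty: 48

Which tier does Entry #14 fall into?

Pass

Use of theme: drop 54, 62.5 → average of remaining 4 = 319/4 = 79.75
Weighted total:
  Innovation 86.5 × 0.09 = 7.785
  Execution 66.5 × 0.11 = 7.315
  Artistic impression 92.5 × 0.08 = 7.4
  Use of theme 79.75 × 0.15 = 11.9625
  Creativity 47 × 0.21 = 9.87
  Presentation 74 × 0.16 = 11.84
  Difficulty 48 × 0.2 = 9.6
Sum = 65.7725
65.7725 is ≥ 46 and < 66.5 → Pass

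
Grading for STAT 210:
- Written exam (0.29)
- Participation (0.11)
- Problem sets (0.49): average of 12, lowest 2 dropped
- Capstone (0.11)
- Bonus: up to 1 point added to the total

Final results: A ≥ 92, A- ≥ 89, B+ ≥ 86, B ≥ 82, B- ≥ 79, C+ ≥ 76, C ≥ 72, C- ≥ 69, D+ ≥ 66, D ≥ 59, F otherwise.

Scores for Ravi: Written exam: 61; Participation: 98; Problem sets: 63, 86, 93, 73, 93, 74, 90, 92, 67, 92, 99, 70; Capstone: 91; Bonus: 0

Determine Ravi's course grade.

B-

Problem sets: drop 63, 67 → average of remaining 10 = 862/10 = 86.2
Weighted total:
  Written exam 61 × 0.29 = 17.69
  Participation 98 × 0.11 = 10.78
  Problem sets 86.2 × 0.49 = 42.238
  Capstone 91 × 0.11 = 10.01
Sum = 80.718
Bonus: 80.718 + 0 = 80.718
80.718 is ≥ 79 and < 82 → B-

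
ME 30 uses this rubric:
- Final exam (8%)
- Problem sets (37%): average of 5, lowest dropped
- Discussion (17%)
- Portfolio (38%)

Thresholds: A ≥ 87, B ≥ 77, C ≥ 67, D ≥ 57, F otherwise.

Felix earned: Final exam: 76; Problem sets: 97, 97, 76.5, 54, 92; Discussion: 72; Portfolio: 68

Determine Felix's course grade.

B

Problem sets: drop 54 → average of remaining 4 = 362.5/4 = 90.625
Weighted total:
  Final exam 76 × 0.08 = 6.08
  Problem sets 90.625 × 0.37 = 33.53125
  Discussion 72 × 0.17 = 12.24
  Portfolio 68 × 0.38 = 25.84
Sum = 77.69125
77.69125 is ≥ 77 and < 87 → B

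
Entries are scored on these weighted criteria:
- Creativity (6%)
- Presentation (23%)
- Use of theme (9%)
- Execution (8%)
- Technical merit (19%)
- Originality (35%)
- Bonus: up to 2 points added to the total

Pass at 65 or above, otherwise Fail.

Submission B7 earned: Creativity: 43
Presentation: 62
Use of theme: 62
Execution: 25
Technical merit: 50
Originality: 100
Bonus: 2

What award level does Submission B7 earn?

Pass

Weighted total:
  Creativity 43 × 0.06 = 2.58
  Presentation 62 × 0.23 = 14.26
  Use of theme 62 × 0.09 = 5.58
  Execution 25 × 0.08 = 2
  Technical merit 50 × 0.19 = 9.5
  Originality 100 × 0.35 = 35
Sum = 68.92
Bonus: 68.92 + 2 = 70.92
70.92 ≥ 65 → Pass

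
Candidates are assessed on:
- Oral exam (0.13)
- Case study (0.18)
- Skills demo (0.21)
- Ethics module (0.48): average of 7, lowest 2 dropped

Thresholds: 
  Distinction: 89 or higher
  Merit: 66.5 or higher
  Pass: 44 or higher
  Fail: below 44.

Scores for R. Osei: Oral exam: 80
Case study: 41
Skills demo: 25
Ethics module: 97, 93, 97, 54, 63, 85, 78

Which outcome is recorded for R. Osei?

Pass

Ethics module: drop 54, 63 → average of remaining 5 = 450/5 = 90
Weighted total:
  Oral exam 80 × 0.13 = 10.4
  Case study 41 × 0.18 = 7.38
  Skills demo 25 × 0.21 = 5.25
  Ethics module 90 × 0.48 = 43.2
Sum = 66.23
66.23 is ≥ 44 and < 66.5 → Pass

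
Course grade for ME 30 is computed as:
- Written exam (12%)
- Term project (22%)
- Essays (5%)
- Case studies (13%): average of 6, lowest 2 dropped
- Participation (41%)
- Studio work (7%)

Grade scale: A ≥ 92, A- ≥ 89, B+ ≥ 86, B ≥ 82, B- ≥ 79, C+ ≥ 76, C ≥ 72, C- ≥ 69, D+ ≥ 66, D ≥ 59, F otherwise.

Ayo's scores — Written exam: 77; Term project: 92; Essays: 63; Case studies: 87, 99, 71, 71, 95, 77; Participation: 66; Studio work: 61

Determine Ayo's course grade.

Case studies: drop 71, 71 → average of remaining 4 = 358/4 = 89.5
Weighted total:
  Written exam 77 × 0.12 = 9.24
  Term project 92 × 0.22 = 20.24
  Essays 63 × 0.05 = 3.15
  Case studies 89.5 × 0.13 = 11.635
  Participation 66 × 0.41 = 27.06
  Studio work 61 × 0.07 = 4.27
Sum = 75.595
75.595 is ≥ 72 and < 76 → C

C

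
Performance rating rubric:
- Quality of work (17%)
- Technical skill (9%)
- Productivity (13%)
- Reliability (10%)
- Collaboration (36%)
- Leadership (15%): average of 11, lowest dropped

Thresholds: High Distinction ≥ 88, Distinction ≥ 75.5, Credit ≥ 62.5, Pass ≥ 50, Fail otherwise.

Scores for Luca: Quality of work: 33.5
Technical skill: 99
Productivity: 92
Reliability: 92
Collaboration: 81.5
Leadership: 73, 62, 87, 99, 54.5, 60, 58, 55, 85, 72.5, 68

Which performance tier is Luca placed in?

Leadership: drop 54.5 → average of remaining 10 = 719.5/10 = 71.95
Weighted total:
  Quality of work 33.5 × 0.17 = 5.695
  Technical skill 99 × 0.09 = 8.91
  Productivity 92 × 0.13 = 11.96
  Reliability 92 × 0.1 = 9.2
  Collaboration 81.5 × 0.36 = 29.34
  Leadership 71.95 × 0.15 = 10.7925
Sum = 75.8975
75.8975 is ≥ 75.5 and < 88 → Distinction

Distinction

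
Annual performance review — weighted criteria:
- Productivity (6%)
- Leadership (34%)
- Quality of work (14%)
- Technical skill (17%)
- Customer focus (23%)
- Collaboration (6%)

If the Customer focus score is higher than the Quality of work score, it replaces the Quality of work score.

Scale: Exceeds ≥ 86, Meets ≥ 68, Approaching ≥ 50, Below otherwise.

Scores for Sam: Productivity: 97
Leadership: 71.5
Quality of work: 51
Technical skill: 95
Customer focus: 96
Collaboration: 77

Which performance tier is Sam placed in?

Customer focus (96) > Quality of work (51), so Quality of work counts as 96.
Weighted total:
  Productivity 97 × 0.06 = 5.82
  Leadership 71.5 × 0.34 = 24.31
  Quality of work 96 × 0.14 = 13.44
  Technical skill 95 × 0.17 = 16.15
  Customer focus 96 × 0.23 = 22.08
  Collaboration 77 × 0.06 = 4.62
Sum = 86.42
86.42 ≥ 86 → Exceeds

Exceeds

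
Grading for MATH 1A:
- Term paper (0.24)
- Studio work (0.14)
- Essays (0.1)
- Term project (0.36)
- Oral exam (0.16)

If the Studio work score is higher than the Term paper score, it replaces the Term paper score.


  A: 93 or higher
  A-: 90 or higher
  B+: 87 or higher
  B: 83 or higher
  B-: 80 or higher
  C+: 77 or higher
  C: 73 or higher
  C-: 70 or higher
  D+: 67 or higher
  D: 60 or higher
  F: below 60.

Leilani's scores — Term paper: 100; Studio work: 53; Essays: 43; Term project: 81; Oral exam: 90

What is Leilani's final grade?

Studio work (53) ≤ Term paper (100), so Term paper stays at 100.
Weighted total:
  Term paper 100 × 0.24 = 24
  Studio work 53 × 0.14 = 7.42
  Essays 43 × 0.1 = 4.3
  Term project 81 × 0.36 = 29.16
  Oral exam 90 × 0.16 = 14.4
Sum = 79.28
79.28 is ≥ 77 and < 80 → C+

C+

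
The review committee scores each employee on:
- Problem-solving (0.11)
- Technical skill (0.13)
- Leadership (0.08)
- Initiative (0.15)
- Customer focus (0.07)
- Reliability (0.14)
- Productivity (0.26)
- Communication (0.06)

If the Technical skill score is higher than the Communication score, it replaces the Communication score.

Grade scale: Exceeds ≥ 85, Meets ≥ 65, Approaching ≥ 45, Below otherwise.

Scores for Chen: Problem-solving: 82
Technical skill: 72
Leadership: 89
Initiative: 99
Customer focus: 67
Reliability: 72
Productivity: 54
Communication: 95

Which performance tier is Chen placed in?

Technical skill (72) ≤ Communication (95), so Communication stays at 95.
Weighted total:
  Problem-solving 82 × 0.11 = 9.02
  Technical skill 72 × 0.13 = 9.36
  Leadership 89 × 0.08 = 7.12
  Initiative 99 × 0.15 = 14.85
  Customer focus 67 × 0.07 = 4.69
  Reliability 72 × 0.14 = 10.08
  Productivity 54 × 0.26 = 14.04
  Communication 95 × 0.06 = 5.7
Sum = 74.86
74.86 is ≥ 65 and < 85 → Meets

Meets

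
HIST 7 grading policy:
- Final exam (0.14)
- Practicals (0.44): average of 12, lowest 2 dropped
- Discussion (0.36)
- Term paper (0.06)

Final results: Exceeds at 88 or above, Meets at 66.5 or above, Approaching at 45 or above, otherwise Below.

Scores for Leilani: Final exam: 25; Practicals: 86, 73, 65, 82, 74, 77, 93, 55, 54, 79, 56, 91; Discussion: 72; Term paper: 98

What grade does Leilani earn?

Practicals: drop 54, 55 → average of remaining 10 = 776/10 = 77.6
Weighted total:
  Final exam 25 × 0.14 = 3.5
  Practicals 77.6 × 0.44 = 34.144
  Discussion 72 × 0.36 = 25.92
  Term paper 98 × 0.06 = 5.88
Sum = 69.444
69.444 is ≥ 66.5 and < 88 → Meets

Meets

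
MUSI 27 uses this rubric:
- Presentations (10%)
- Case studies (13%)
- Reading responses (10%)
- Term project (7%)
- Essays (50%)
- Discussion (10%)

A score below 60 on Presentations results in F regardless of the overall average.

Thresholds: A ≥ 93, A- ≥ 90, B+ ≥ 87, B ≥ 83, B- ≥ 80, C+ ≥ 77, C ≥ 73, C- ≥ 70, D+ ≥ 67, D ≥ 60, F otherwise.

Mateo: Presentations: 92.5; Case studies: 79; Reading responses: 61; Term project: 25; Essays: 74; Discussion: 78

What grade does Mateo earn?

C-

Presentations score 92.5 ≥ 60: minimum met.
Weighted total:
  Presentations 92.5 × 0.1 = 9.25
  Case studies 79 × 0.13 = 10.27
  Reading responses 61 × 0.1 = 6.1
  Term project 25 × 0.07 = 1.75
  Essays 74 × 0.5 = 37
  Discussion 78 × 0.1 = 7.8
Sum = 72.17
72.17 is ≥ 70 and < 73 → C-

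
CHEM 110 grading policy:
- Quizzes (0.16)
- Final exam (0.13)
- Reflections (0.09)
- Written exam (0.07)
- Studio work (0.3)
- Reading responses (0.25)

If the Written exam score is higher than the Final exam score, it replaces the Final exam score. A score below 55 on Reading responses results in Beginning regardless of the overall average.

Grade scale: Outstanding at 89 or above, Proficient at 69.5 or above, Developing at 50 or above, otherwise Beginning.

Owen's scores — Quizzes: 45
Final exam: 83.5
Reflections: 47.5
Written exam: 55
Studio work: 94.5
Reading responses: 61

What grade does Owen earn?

Proficient

Written exam (55) ≤ Final exam (83.5), so Final exam stays at 83.5.
Reading responses score 61 ≥ 55: minimum met.
Weighted total:
  Quizzes 45 × 0.16 = 7.2
  Final exam 83.5 × 0.13 = 10.855
  Reflections 47.5 × 0.09 = 4.275
  Written exam 55 × 0.07 = 3.85
  Studio work 94.5 × 0.3 = 28.35
  Reading responses 61 × 0.25 = 15.25
Sum = 69.78
69.78 is ≥ 69.5 and < 89 → Proficient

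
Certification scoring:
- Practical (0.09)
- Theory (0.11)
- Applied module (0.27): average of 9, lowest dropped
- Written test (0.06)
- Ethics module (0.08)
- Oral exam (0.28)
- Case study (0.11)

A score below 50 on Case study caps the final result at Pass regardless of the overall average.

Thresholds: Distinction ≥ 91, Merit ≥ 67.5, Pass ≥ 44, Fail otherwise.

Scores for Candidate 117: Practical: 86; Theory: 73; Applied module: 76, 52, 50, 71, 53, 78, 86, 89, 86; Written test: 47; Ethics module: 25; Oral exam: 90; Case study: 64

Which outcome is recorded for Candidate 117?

Merit

Applied module: drop 50 → average of remaining 8 = 591/8 = 73.875
Case study score 64 ≥ 50: minimum met.
Weighted total:
  Practical 86 × 0.09 = 7.74
  Theory 73 × 0.11 = 8.03
  Applied module 73.875 × 0.27 = 19.94625
  Written test 47 × 0.06 = 2.82
  Ethics module 25 × 0.08 = 2
  Oral exam 90 × 0.28 = 25.2
  Case study 64 × 0.11 = 7.04
Sum = 72.77625
72.77625 is ≥ 67.5 and < 91 → Merit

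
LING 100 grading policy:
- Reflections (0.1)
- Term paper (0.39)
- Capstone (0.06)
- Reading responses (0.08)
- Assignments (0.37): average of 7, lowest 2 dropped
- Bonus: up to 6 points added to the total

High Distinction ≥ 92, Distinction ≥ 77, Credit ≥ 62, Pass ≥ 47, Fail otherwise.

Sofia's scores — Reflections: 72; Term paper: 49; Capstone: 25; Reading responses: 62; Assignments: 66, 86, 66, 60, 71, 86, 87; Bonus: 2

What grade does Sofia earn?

Assignments: drop 60, 66 → average of remaining 5 = 396/5 = 79.2
Weighted total:
  Reflections 72 × 0.1 = 7.2
  Term paper 49 × 0.39 = 19.11
  Capstone 25 × 0.06 = 1.5
  Reading responses 62 × 0.08 = 4.96
  Assignments 79.2 × 0.37 = 29.304
Sum = 62.074
Bonus: 62.074 + 2 = 64.074
64.074 is ≥ 62 and < 77 → Credit

Credit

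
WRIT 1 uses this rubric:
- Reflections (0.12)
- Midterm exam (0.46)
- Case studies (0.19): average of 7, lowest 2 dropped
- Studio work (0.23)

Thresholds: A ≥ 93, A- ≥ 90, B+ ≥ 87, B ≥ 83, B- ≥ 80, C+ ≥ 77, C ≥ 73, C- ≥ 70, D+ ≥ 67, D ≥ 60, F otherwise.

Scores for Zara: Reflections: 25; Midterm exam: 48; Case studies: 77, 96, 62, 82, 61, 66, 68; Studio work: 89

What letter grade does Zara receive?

Case studies: drop 61, 62 → average of remaining 5 = 389/5 = 77.8
Weighted total:
  Reflections 25 × 0.12 = 3
  Midterm exam 48 × 0.46 = 22.08
  Case studies 77.8 × 0.19 = 14.782
  Studio work 89 × 0.23 = 20.47
Sum = 60.332
60.332 is ≥ 60 and < 67 → D

D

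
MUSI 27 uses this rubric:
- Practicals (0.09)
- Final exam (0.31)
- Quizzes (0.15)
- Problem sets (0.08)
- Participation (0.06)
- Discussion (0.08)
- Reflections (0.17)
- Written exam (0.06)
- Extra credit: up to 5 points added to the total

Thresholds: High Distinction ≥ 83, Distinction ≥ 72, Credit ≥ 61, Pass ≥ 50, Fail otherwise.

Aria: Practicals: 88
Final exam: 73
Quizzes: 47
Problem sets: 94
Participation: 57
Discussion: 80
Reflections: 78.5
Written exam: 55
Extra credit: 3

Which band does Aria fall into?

Weighted total:
  Practicals 88 × 0.09 = 7.92
  Final exam 73 × 0.31 = 22.63
  Quizzes 47 × 0.15 = 7.05
  Problem sets 94 × 0.08 = 7.52
  Participation 57 × 0.06 = 3.42
  Discussion 80 × 0.08 = 6.4
  Reflections 78.5 × 0.17 = 13.345
  Written exam 55 × 0.06 = 3.3
Sum = 71.585
Extra credit: 71.585 + 3 = 74.585
74.585 is ≥ 72 and < 83 → Distinction

Distinction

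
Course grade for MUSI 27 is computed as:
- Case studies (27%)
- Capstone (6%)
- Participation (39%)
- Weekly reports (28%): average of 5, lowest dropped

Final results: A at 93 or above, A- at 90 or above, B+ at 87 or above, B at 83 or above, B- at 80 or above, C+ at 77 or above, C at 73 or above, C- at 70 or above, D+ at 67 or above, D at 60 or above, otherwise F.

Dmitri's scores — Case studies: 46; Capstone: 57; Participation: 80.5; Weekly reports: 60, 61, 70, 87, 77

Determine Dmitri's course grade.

Weekly reports: drop 60 → average of remaining 4 = 295/4 = 73.75
Weighted total:
  Case studies 46 × 0.27 = 12.42
  Capstone 57 × 0.06 = 3.42
  Participation 80.5 × 0.39 = 31.395
  Weekly reports 73.75 × 0.28 = 20.65
Sum = 67.885
67.885 is ≥ 67 and < 70 → D+

D+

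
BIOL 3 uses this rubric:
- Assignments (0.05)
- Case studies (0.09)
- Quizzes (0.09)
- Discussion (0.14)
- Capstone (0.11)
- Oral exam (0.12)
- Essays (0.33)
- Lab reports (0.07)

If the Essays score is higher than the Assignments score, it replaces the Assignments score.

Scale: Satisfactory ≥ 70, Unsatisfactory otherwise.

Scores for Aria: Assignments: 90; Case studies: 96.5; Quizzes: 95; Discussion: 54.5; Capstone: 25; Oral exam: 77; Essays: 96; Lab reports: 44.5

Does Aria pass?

Satisfactory

Essays (96) > Assignments (90), so Assignments counts as 96.
Weighted total:
  Assignments 96 × 0.05 = 4.8
  Case studies 96.5 × 0.09 = 8.685
  Quizzes 95 × 0.09 = 8.55
  Discussion 54.5 × 0.14 = 7.63
  Capstone 25 × 0.11 = 2.75
  Oral exam 77 × 0.12 = 9.24
  Essays 96 × 0.33 = 31.68
  Lab reports 44.5 × 0.07 = 3.115
Sum = 76.45
76.45 ≥ 70 → Satisfactory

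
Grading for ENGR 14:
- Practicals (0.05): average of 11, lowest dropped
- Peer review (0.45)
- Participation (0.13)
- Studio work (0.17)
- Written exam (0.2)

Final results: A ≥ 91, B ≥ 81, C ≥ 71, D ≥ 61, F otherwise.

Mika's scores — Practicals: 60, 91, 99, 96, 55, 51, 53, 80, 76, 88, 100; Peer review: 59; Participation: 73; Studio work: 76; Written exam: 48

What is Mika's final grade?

D

Practicals: drop 51 → average of remaining 10 = 798/10 = 79.8
Weighted total:
  Practicals 79.8 × 0.05 = 3.99
  Peer review 59 × 0.45 = 26.55
  Participation 73 × 0.13 = 9.49
  Studio work 76 × 0.17 = 12.92
  Written exam 48 × 0.2 = 9.6
Sum = 62.55
62.55 is ≥ 61 and < 71 → D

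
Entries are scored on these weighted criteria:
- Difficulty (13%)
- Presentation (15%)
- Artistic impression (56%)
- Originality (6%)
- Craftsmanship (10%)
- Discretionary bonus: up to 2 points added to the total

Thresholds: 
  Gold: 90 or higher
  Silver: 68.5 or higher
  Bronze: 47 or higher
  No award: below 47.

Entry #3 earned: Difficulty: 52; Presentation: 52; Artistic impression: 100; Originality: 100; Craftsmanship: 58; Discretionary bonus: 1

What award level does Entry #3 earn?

Weighted total:
  Difficulty 52 × 0.13 = 6.76
  Presentation 52 × 0.15 = 7.8
  Artistic impression 100 × 0.56 = 56
  Originality 100 × 0.06 = 6
  Craftsmanship 58 × 0.1 = 5.8
Sum = 82.36
Discretionary bonus: 82.36 + 1 = 83.36
83.36 is ≥ 68.5 and < 90 → Silver

Silver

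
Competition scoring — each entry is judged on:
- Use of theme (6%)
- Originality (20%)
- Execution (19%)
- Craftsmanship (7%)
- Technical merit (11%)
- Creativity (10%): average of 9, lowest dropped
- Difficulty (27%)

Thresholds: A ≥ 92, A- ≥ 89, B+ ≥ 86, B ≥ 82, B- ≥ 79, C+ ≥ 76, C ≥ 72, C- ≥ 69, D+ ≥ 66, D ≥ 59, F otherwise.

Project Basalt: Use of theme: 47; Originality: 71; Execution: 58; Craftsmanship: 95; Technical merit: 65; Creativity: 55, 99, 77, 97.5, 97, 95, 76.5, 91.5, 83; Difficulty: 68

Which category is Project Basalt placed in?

C-

Creativity: drop 55 → average of remaining 8 = 716.5/8 = 89.5625
Weighted total:
  Use of theme 47 × 0.06 = 2.82
  Originality 71 × 0.2 = 14.2
  Execution 58 × 0.19 = 11.02
  Craftsmanship 95 × 0.07 = 6.65
  Technical merit 65 × 0.11 = 7.15
  Creativity 89.5625 × 0.1 = 8.95625
  Difficulty 68 × 0.27 = 18.36
Sum = 69.15625
69.15625 is ≥ 69 and < 72 → C-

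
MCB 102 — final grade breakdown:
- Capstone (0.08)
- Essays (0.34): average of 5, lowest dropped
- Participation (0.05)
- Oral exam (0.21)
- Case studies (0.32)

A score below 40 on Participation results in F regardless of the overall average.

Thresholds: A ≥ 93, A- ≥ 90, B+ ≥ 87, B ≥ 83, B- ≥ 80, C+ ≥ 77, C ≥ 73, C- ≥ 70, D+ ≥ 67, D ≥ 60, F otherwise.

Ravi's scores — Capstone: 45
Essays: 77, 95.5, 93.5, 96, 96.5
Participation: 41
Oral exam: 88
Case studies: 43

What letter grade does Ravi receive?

C-

Essays: drop 77 → average of remaining 4 = 381.5/4 = 95.375
Participation score 41 ≥ 40: minimum met.
Weighted total:
  Capstone 45 × 0.08 = 3.6
  Essays 95.375 × 0.34 = 32.4275
  Participation 41 × 0.05 = 2.05
  Oral exam 88 × 0.21 = 18.48
  Case studies 43 × 0.32 = 13.76
Sum = 70.3175
70.3175 is ≥ 70 and < 73 → C-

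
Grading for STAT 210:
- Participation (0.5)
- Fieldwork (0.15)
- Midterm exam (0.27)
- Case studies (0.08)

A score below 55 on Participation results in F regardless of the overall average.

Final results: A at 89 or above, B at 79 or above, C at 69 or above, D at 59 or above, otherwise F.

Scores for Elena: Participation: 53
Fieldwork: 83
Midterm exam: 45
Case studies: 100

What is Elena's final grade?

Participation score 53 < 55: minimum not met.
Weighted total:
  Participation 53 × 0.5 = 26.5
  Fieldwork 83 × 0.15 = 12.45
  Midterm exam 45 × 0.27 = 12.15
  Case studies 100 × 0.08 = 8
Sum = 59.1
Because the Participation minimum was not met, the result is F.

F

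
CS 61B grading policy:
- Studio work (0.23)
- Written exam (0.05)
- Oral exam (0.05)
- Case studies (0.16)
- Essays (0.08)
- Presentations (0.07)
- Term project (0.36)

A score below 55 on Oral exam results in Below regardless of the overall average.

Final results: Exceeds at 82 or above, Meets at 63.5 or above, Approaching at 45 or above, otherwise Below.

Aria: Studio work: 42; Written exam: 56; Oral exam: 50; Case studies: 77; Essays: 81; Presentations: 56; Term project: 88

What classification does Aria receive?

Below

Oral exam score 50 < 55: minimum not met.
Weighted total:
  Studio work 42 × 0.23 = 9.66
  Written exam 56 × 0.05 = 2.8
  Oral exam 50 × 0.05 = 2.5
  Case studies 77 × 0.16 = 12.32
  Essays 81 × 0.08 = 6.48
  Presentations 56 × 0.07 = 3.92
  Term project 88 × 0.36 = 31.68
Sum = 69.36
Because the Oral exam minimum was not met, the result is Below.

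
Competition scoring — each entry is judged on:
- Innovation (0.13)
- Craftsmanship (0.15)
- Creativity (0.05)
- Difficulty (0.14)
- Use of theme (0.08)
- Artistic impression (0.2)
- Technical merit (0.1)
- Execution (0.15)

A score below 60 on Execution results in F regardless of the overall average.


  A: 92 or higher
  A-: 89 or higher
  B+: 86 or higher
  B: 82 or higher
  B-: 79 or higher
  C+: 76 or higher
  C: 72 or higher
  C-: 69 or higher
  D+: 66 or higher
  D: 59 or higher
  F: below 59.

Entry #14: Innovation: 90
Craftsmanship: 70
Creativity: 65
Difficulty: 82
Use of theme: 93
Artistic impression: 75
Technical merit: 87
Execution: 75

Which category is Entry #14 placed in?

Execution score 75 ≥ 60: minimum met.
Weighted total:
  Innovation 90 × 0.13 = 11.7
  Craftsmanship 70 × 0.15 = 10.5
  Creativity 65 × 0.05 = 3.25
  Difficulty 82 × 0.14 = 11.48
  Use of theme 93 × 0.08 = 7.44
  Artistic impression 75 × 0.2 = 15
  Technical merit 87 × 0.1 = 8.7
  Execution 75 × 0.15 = 11.25
Sum = 79.32
79.32 is ≥ 79 and < 82 → B-

B-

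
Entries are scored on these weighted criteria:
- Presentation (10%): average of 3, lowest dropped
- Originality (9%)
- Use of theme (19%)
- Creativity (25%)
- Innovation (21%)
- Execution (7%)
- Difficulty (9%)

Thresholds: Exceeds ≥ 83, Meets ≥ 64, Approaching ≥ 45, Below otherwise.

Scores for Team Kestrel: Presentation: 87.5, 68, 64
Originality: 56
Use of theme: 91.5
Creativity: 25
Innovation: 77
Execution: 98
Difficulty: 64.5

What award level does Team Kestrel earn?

Meets

Presentation: drop 64 → average of remaining 2 = 155.5/2 = 77.75
Weighted total:
  Presentation 77.75 × 0.1 = 7.775
  Originality 56 × 0.09 = 5.04
  Use of theme 91.5 × 0.19 = 17.385
  Creativity 25 × 0.25 = 6.25
  Innovation 77 × 0.21 = 16.17
  Execution 98 × 0.07 = 6.86
  Difficulty 64.5 × 0.09 = 5.805
Sum = 65.285
65.285 is ≥ 64 and < 83 → Meets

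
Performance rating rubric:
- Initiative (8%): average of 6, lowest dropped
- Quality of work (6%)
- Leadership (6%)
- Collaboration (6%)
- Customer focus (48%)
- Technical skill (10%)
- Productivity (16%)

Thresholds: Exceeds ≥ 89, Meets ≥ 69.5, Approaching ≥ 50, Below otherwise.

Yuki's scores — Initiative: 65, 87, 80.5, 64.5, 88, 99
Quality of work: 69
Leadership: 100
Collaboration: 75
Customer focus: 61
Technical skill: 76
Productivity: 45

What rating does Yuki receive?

Approaching

Initiative: drop 64.5 → average of remaining 5 = 419.5/5 = 83.9
Weighted total:
  Initiative 83.9 × 0.08 = 6.712
  Quality of work 69 × 0.06 = 4.14
  Leadership 100 × 0.06 = 6
  Collaboration 75 × 0.06 = 4.5
  Customer focus 61 × 0.48 = 29.28
  Technical skill 76 × 0.1 = 7.6
  Productivity 45 × 0.16 = 7.2
Sum = 65.432
65.432 is ≥ 50 and < 69.5 → Approaching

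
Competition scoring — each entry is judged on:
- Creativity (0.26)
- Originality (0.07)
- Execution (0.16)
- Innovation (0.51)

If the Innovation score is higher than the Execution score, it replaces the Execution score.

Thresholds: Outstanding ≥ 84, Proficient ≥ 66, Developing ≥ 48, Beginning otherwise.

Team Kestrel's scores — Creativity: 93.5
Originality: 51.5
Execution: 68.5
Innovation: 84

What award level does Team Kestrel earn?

Innovation (84) > Execution (68.5), so Execution counts as 84.
Weighted total:
  Creativity 93.5 × 0.26 = 24.31
  Originality 51.5 × 0.07 = 3.605
  Execution 84 × 0.16 = 13.44
  Innovation 84 × 0.51 = 42.84
Sum = 84.195
84.195 ≥ 84 → Outstanding

Outstanding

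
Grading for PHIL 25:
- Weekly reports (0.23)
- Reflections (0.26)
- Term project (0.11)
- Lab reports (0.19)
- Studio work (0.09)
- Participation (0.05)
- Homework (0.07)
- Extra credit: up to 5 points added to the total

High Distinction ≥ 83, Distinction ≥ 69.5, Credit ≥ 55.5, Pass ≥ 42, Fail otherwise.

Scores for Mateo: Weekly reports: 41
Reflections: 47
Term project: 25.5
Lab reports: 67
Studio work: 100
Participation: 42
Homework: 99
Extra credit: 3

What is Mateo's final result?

Weighted total:
  Weekly reports 41 × 0.23 = 9.43
  Reflections 47 × 0.26 = 12.22
  Term project 25.5 × 0.11 = 2.805
  Lab reports 67 × 0.19 = 12.73
  Studio work 100 × 0.09 = 9
  Participation 42 × 0.05 = 2.1
  Homework 99 × 0.07 = 6.93
Sum = 55.215
Extra credit: 55.215 + 3 = 58.215
58.215 is ≥ 55.5 and < 69.5 → Credit

Credit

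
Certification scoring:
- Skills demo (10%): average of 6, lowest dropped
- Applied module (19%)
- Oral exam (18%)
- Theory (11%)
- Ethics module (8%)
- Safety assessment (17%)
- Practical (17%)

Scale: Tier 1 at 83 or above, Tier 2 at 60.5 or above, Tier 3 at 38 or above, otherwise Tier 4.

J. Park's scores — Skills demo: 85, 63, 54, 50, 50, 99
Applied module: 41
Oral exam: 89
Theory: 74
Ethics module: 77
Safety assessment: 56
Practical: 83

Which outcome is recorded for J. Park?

Tier 2

Skills demo: drop 50 → average of remaining 5 = 351/5 = 70.2
Weighted total:
  Skills demo 70.2 × 0.1 = 7.02
  Applied module 41 × 0.19 = 7.79
  Oral exam 89 × 0.18 = 16.02
  Theory 74 × 0.11 = 8.14
  Ethics module 77 × 0.08 = 6.16
  Safety assessment 56 × 0.17 = 9.52
  Practical 83 × 0.17 = 14.11
Sum = 68.76
68.76 is ≥ 60.5 and < 83 → Tier 2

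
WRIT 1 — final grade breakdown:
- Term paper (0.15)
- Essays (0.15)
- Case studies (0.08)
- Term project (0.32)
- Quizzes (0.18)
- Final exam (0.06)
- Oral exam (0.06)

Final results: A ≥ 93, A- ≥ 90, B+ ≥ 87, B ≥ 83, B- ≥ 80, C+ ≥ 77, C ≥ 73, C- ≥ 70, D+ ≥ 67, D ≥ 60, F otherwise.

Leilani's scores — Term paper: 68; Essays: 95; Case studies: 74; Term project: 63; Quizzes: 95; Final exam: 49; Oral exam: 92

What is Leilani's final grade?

Weighted total:
  Term paper 68 × 0.15 = 10.2
  Essays 95 × 0.15 = 14.25
  Case studies 74 × 0.08 = 5.92
  Term project 63 × 0.32 = 20.16
  Quizzes 95 × 0.18 = 17.1
  Final exam 49 × 0.06 = 2.94
  Oral exam 92 × 0.06 = 5.52
Sum = 76.09
76.09 is ≥ 73 and < 77 → C

C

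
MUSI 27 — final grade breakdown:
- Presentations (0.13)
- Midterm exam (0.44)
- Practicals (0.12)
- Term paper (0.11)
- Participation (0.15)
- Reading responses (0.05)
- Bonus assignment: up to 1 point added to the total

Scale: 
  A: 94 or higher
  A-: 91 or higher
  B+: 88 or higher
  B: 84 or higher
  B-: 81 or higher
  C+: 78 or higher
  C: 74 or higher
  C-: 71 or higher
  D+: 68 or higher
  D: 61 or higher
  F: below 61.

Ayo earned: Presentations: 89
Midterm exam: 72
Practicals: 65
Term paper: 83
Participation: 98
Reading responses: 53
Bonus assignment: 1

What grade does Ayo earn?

Weighted total:
  Presentations 89 × 0.13 = 11.57
  Midterm exam 72 × 0.44 = 31.68
  Practicals 65 × 0.12 = 7.8
  Term paper 83 × 0.11 = 9.13
  Participation 98 × 0.15 = 14.7
  Reading responses 53 × 0.05 = 2.65
Sum = 77.53
Bonus assignment: 77.53 + 1 = 78.53
78.53 is ≥ 78 and < 81 → C+

C+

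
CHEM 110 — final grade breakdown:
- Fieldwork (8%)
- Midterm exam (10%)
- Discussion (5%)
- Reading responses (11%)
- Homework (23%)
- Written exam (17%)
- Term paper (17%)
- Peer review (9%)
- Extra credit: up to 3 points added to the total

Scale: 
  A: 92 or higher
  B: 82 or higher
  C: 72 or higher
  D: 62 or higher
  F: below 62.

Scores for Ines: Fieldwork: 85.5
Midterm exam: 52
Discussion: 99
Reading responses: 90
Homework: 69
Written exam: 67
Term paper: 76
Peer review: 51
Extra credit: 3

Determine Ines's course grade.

Weighted total:
  Fieldwork 85.5 × 0.08 = 6.84
  Midterm exam 52 × 0.1 = 5.2
  Discussion 99 × 0.05 = 4.95
  Reading responses 90 × 0.11 = 9.9
  Homework 69 × 0.23 = 15.87
  Written exam 67 × 0.17 = 11.39
  Term paper 76 × 0.17 = 12.92
  Peer review 51 × 0.09 = 4.59
Sum = 71.66
Extra credit: 71.66 + 3 = 74.66
74.66 is ≥ 72 and < 82 → C

C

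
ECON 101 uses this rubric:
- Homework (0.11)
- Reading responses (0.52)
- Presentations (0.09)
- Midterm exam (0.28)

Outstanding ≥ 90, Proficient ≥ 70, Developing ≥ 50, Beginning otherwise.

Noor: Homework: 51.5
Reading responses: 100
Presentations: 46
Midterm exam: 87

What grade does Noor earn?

Proficient

Weighted total:
  Homework 51.5 × 0.11 = 5.665
  Reading responses 100 × 0.52 = 52
  Presentations 46 × 0.09 = 4.14
  Midterm exam 87 × 0.28 = 24.36
Sum = 86.165
86.165 is ≥ 70 and < 90 → Proficient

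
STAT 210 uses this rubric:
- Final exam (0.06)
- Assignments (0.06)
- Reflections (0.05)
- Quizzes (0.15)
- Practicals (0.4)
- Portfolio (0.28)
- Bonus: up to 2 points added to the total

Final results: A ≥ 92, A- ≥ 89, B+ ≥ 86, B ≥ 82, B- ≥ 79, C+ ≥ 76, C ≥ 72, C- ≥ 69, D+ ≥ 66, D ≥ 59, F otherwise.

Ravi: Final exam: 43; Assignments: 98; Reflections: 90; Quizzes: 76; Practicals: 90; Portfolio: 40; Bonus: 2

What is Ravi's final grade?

C

Weighted total:
  Final exam 43 × 0.06 = 2.58
  Assignments 98 × 0.06 = 5.88
  Reflections 90 × 0.05 = 4.5
  Quizzes 76 × 0.15 = 11.4
  Practicals 90 × 0.4 = 36
  Portfolio 40 × 0.28 = 11.2
Sum = 71.56
Bonus: 71.56 + 2 = 73.56
73.56 is ≥ 72 and < 76 → C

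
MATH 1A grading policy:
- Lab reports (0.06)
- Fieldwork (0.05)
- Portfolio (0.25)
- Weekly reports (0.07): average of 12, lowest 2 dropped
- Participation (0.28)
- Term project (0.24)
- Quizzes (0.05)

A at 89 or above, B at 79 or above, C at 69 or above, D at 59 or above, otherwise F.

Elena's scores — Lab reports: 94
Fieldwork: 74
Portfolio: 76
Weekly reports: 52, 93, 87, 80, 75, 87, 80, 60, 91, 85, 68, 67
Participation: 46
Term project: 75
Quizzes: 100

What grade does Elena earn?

Weekly reports: drop 52, 60 → average of remaining 10 = 813/10 = 81.3
Weighted total:
  Lab reports 94 × 0.06 = 5.64
  Fieldwork 74 × 0.05 = 3.7
  Portfolio 76 × 0.25 = 19
  Weekly reports 81.3 × 0.07 = 5.691
  Participation 46 × 0.28 = 12.88
  Term project 75 × 0.24 = 18
  Quizzes 100 × 0.05 = 5
Sum = 69.911
69.911 is ≥ 69 and < 79 → C

C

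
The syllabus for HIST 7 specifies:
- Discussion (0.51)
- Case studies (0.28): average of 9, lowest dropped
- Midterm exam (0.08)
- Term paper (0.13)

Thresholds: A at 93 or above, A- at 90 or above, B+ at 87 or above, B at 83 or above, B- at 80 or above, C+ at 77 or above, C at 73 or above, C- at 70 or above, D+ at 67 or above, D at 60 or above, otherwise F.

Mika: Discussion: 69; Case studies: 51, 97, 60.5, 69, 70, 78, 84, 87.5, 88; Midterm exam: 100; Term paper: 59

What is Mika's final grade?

C

Case studies: drop 51 → average of remaining 8 = 634/8 = 79.25
Weighted total:
  Discussion 69 × 0.51 = 35.19
  Case studies 79.25 × 0.28 = 22.19
  Midterm exam 100 × 0.08 = 8
  Term paper 59 × 0.13 = 7.67
Sum = 73.05
73.05 is ≥ 73 and < 77 → C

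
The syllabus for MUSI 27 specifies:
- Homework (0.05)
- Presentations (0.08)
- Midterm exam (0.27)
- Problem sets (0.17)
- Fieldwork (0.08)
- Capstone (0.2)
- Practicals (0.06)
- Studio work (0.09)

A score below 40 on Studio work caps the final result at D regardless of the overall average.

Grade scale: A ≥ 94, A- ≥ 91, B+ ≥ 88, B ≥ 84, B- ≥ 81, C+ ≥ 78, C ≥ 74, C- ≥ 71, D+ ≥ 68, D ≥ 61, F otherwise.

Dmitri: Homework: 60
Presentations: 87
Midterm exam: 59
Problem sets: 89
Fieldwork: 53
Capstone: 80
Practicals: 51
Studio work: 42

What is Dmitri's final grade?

D+

Studio work score 42 ≥ 40: minimum met.
Weighted total:
  Homework 60 × 0.05 = 3
  Presentations 87 × 0.08 = 6.96
  Midterm exam 59 × 0.27 = 15.93
  Problem sets 89 × 0.17 = 15.13
  Fieldwork 53 × 0.08 = 4.24
  Capstone 80 × 0.2 = 16
  Practicals 51 × 0.06 = 3.06
  Studio work 42 × 0.09 = 3.78
Sum = 68.1
68.1 is ≥ 68 and < 71 → D+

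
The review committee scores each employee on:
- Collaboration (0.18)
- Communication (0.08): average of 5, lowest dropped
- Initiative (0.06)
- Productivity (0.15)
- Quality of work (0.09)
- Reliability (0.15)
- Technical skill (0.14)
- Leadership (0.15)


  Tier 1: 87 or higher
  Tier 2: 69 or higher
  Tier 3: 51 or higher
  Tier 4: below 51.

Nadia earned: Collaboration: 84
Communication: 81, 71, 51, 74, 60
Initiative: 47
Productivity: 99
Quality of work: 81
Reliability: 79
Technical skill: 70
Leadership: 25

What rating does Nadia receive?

Tier 2

Communication: drop 51 → average of remaining 4 = 286/4 = 71.5
Weighted total:
  Collaboration 84 × 0.18 = 15.12
  Communication 71.5 × 0.08 = 5.72
  Initiative 47 × 0.06 = 2.82
  Productivity 99 × 0.15 = 14.85
  Quality of work 81 × 0.09 = 7.29
  Reliability 79 × 0.15 = 11.85
  Technical skill 70 × 0.14 = 9.8
  Leadership 25 × 0.15 = 3.75
Sum = 71.2
71.2 is ≥ 69 and < 87 → Tier 2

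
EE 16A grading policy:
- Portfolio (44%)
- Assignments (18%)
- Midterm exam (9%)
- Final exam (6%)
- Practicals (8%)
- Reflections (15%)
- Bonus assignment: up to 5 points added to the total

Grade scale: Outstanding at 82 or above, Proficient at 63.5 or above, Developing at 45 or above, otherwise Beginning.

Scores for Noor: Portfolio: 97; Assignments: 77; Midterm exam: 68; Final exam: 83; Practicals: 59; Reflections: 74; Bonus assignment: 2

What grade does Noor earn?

Outstanding

Weighted total:
  Portfolio 97 × 0.44 = 42.68
  Assignments 77 × 0.18 = 13.86
  Midterm exam 68 × 0.09 = 6.12
  Final exam 83 × 0.06 = 4.98
  Practicals 59 × 0.08 = 4.72
  Reflections 74 × 0.15 = 11.1
Sum = 83.46
Bonus assignment: 83.46 + 2 = 85.46
85.46 ≥ 82 → Outstanding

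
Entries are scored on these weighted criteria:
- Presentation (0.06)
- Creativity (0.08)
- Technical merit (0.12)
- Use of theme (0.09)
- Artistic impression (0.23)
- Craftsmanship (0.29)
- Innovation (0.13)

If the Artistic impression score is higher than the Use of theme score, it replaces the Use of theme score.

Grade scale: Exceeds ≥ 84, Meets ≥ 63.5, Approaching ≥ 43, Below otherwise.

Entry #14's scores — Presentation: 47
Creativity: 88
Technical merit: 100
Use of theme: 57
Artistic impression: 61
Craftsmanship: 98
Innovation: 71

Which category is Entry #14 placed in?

Meets

Artistic impression (61) > Use of theme (57), so Use of theme counts as 61.
Weighted total:
  Presentation 47 × 0.06 = 2.82
  Creativity 88 × 0.08 = 7.04
  Technical merit 100 × 0.12 = 12
  Use of theme 61 × 0.09 = 5.49
  Artistic impression 61 × 0.23 = 14.03
  Craftsmanship 98 × 0.29 = 28.42
  Innovation 71 × 0.13 = 9.23
Sum = 79.03
79.03 is ≥ 63.5 and < 84 → Meets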